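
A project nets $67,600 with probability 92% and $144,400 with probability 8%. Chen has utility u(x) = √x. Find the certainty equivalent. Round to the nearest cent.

E[u] = 0.92·√67600 + 0.08·√144400 = 0.92·260 + 0.08·380 = 269.6
CE = (269.6)² = 72684.16

$72,684.16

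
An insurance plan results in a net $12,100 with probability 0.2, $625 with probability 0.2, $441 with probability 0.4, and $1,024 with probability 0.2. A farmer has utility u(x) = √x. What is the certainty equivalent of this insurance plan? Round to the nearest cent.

E[u] = 0.2·√12100 + 0.2·√625 + 0.4·√441 + 0.2·√1024 = 0.2·110 + 0.2·25 + 0.4·21 + 0.2·32 = 41.8
CE = (41.8)² = 1747.24

$1,747.24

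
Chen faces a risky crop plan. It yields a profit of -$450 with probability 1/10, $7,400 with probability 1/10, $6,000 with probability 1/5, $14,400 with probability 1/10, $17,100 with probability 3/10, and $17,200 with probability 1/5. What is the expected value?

$11,905

EV = 1/10 × (-450) + 1/10 × 7400 + 1/5 × 6000 + 1/10 × 14400 + 3/10 × 17100 + 1/5 × 17200 = -45 + 740 + 1200 + 1440 + 5130 + 3440 = 11905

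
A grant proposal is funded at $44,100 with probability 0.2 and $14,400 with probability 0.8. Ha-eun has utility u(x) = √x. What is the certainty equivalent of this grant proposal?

$19,044

E[u] = 0.2·√44100 + 0.8·√14400 = 0.2·210 + 0.8·120 = 138
CE = (138)² = 19044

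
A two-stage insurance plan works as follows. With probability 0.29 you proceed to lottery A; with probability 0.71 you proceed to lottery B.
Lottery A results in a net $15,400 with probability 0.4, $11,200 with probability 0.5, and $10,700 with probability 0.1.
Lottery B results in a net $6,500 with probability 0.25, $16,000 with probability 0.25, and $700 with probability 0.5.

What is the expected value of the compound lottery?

$7,962.95

EV(A) = 0.4 × 15400 + 0.5 × 11200 + 0.1 × 10700 = 6160 + 5600 + 1070 = 12830
EV(B) = 0.25 × 6500 + 0.25 × 16000 + 0.5 × 700 = 1625 + 4000 + 350 = 5975
Overall = 0.29 × 12830 + 0.71 × 5975 = 3720.7 + 4242.25 = 7962.95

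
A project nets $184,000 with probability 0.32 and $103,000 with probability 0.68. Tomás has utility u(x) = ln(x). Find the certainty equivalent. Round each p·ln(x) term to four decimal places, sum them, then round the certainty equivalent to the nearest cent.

$124,020.23

E[u] = 0.32·ln(184000) + 0.68·ln(103000) = 3.8793 + 7.8489 = 11.7282
CE = e^11.7282 ≈ 124020.23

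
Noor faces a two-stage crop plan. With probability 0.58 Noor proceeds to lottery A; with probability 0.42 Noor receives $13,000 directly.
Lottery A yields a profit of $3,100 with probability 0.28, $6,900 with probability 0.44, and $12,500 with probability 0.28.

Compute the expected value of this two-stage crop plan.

EV(A) = 0.28 × 3100 + 0.44 × 6900 + 0.28 × 12500 = 868 + 3036 + 3500 = 7404
Branch B: 13000 (certain)
Overall = 0.58 × 7404 + 0.42 × 13000 = 4294.32 + 5460 = 9754.32

$9,754.32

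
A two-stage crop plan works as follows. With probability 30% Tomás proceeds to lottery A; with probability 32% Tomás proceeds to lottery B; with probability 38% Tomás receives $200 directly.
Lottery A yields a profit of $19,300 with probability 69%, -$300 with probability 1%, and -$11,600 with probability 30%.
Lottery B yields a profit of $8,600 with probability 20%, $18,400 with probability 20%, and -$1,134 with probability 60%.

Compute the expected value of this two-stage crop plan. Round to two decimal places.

$4,536.47

EV(A) = 0.69 × 19300 + 0.01 × (-300) + 0.3 × (-11600) = 13317 − 3 − 3480 = 9834
EV(B) = 0.2 × 8600 + 0.2 × 18400 + 0.6 × (-1134) = 1720 + 3680 − 680.4 = 4719.6
Branch C: 200 (certain)
Overall = 0.3 × 9834 + 0.32 × 4719.6 + 0.38 × 200 = 2950.2 + 1510.272 + 76 = 4536.472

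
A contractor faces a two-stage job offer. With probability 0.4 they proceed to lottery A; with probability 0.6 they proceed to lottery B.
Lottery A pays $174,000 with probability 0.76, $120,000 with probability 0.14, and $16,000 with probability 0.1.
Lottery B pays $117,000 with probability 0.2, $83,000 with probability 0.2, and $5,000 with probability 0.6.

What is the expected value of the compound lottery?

$86,056

EV(A) = 0.76 × 174000 + 0.14 × 120000 + 0.1 × 16000 = 132240 + 16800 + 1600 = 150640
EV(B) = 0.2 × 117000 + 0.2 × 83000 + 0.6 × 5000 = 23400 + 16600 + 3000 = 43000
Overall = 0.4 × 150640 + 0.6 × 43000 = 60256 + 25800 = 86056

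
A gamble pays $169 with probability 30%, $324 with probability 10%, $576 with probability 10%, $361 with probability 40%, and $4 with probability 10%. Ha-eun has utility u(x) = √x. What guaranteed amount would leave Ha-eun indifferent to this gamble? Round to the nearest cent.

$252.81

E[u] = 0.3·√169 + 0.1·√324 + 0.1·√576 + 0.4·√361 + 0.1·√4 = 0.3·13 + 0.1·18 + 0.1·24 + 0.4·19 + 0.1·2 = 15.9
CE = (15.9)² = 252.81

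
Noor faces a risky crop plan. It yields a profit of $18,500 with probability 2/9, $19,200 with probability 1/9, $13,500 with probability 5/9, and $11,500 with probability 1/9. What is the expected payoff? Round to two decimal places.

$15,022.22

EV = 2/9 × 18500 + 1/9 × 19200 + 5/9 × 13500 + 1/9 × 11500 = 4111.1111 + 2133.3333 + 7500 + 1277.7778 = 15022.2222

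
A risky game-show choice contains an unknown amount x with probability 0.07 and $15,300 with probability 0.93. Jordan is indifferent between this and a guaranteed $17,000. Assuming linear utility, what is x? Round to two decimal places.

x = $39,585.71

0.07·x + 0.93·15300 = 17000
0.07·x = 17000 − 14229 = 2771
x = 2771 / 0.07 = 39585.7143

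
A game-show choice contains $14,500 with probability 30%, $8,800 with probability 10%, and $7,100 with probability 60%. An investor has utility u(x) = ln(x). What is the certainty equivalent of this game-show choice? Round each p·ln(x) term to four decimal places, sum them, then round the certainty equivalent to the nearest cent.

E[u] = 0.3·ln(14500) + 0.1·ln(8800) + 0.6·ln(7100) = 2.8746 + 0.9083 + 5.3207 = 9.1036
CE = e^9.1036 ≈ 8987.59

$8,987.59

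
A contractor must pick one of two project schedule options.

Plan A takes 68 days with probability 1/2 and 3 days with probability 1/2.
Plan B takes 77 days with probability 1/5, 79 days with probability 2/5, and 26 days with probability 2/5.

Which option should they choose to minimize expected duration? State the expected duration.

Plan A = 1/2 × 68 + 1/2 × 3 = 34 + 1.5 = 35.5
Plan B = 1/5 × 77 + 2/5 × 79 + 2/5 × 26 = 15.4 + 31.6 + 10.4 = 57.4

Plan A (35.5 days)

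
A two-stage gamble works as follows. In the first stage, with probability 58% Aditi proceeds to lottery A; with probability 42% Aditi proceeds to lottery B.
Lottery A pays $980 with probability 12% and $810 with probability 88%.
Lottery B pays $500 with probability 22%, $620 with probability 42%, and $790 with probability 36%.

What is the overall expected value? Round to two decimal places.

$756.65

EV(A) = 0.12 × 980 + 0.88 × 810 = 117.6 + 712.8 = 830.4
EV(B) = 0.22 × 500 + 0.42 × 620 + 0.36 × 790 = 110 + 260.4 + 284.4 = 654.8
Overall = 0.58 × 830.4 + 0.42 × 654.8 = 481.632 + 275.016 = 756.648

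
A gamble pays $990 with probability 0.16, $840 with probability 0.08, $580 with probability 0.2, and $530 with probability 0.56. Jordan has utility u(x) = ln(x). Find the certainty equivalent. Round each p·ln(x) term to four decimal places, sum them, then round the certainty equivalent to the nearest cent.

$618.75

E[u] = 0.16·ln(990) + 0.08·ln(840) + 0.2·ln(580) + 0.56·ln(530) = 1.1036 + 0.5387 + 1.2726 + 3.5128 = 6.4277
CE = e^6.4277 ≈ 618.75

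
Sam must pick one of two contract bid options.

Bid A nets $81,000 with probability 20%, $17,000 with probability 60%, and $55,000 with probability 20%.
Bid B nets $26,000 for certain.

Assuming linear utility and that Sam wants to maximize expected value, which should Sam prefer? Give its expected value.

Bid A = 0.2 × 81000 + 0.6 × 17000 + 0.2 × 55000 = 16200 + 10200 + 11000 = 37400
Bid B: 26000 (certain)

Bid A ($37,400)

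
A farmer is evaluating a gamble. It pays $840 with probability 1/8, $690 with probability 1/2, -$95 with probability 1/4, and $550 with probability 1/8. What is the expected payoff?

EV = 1/8 × 840 + 1/2 × 690 + 1/4 × (-95) + 1/8 × 550 = 105 + 345 − 23.75 + 68.75 = 495

$495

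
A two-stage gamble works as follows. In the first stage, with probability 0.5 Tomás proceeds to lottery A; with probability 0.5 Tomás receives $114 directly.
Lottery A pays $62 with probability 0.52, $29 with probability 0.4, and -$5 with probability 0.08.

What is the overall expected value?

$78.72

EV(A) = 0.52 × 62 + 0.4 × 29 + 0.08 × (-5) = 32.24 + 11.6 − 0.4 = 43.44
Branch B: 114 (certain)
Overall = 0.5 × 43.44 + 0.5 × 114 = 21.72 + 57 = 78.72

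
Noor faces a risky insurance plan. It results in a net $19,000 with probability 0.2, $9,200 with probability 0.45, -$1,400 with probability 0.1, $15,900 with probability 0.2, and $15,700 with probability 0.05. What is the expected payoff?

$11,765

EV = 0.2 × 19000 + 0.45 × 9200 + 0.1 × (-1400) + 0.2 × 15900 + 0.05 × 15700 = 3800 + 4140 − 140 + 3180 + 785 = 11765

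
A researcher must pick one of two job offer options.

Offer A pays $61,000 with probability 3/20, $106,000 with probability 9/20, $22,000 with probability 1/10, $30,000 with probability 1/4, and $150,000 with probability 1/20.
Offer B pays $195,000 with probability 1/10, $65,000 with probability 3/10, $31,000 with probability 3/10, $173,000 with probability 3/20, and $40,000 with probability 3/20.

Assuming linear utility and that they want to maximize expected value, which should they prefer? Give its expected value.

Offer A = 3/20 × 61000 + 9/20 × 106000 + 1/10 × 22000 + 1/4 × 30000 + 1/20 × 150000 = 9150 + 47700 + 2200 + 7500 + 7500 = 74050
Offer B = 1/10 × 195000 + 3/10 × 65000 + 3/10 × 31000 + 3/20 × 173000 + 3/20 × 40000 = 19500 + 19500 + 9300 + 25950 + 6000 = 80250

Offer B ($80,250)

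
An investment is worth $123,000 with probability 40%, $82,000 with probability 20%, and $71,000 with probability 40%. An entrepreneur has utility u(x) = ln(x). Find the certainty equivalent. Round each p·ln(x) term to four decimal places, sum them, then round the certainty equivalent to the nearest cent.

$91,044.17

E[u] = 0.4·ln(123000) + 0.2·ln(82000) + 0.4·ln(71000) = 4.6880 + 2.2629 + 4.4682 = 11.4191
CE = e^11.4191 ≈ 91044.17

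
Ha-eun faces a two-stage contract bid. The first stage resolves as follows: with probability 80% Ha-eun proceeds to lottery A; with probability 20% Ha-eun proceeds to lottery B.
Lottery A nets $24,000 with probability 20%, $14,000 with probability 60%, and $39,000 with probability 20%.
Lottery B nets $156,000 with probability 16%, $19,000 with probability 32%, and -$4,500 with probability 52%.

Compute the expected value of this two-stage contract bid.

$22,540

EV(A) = 0.2 × 24000 + 0.6 × 14000 + 0.2 × 39000 = 4800 + 8400 + 7800 = 21000
EV(B) = 0.16 × 156000 + 0.32 × 19000 + 0.52 × (-4500) = 24960 + 6080 − 2340 = 28700
Overall = 0.8 × 21000 + 0.2 × 28700 = 16800 + 5740 = 22540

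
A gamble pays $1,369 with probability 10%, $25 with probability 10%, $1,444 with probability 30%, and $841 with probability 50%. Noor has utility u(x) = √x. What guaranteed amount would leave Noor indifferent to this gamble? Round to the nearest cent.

$906.01

E[u] = 0.1·√1369 + 0.1·√25 + 0.3·√1444 + 0.5·√841 = 0.1·37 + 0.1·5 + 0.3·38 + 0.5·29 = 30.1
CE = (30.1)² = 906.01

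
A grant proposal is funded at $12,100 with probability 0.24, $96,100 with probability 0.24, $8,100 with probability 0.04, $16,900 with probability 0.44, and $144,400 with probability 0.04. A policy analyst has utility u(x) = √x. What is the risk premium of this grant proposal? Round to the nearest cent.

E[u] = 0.24·√12100 + 0.24·√96100 + 0.04·√8100 + 0.44·√16900 + 0.04·√144400 = 0.24·110 + 0.24·310 + 0.04·90 + 0.44·130 + 0.04·380 = 176.8
CE = (176.8)² = 31258.24
Risk premium = EV − CE = 39504 − 31258.24 = 8245.76

$8,245.76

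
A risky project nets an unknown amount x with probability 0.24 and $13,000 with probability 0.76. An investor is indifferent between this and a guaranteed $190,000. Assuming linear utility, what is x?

x = $750,500

0.24·x + 0.76·13000 = 190000
0.24·x = 190000 − 9880 = 180120
x = 180120 / 0.24 = 750500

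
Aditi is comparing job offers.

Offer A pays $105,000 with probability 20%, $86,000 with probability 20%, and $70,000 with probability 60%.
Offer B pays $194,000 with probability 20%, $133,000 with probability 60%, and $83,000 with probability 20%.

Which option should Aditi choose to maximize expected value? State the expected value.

Offer A = 0.2 × 105000 + 0.2 × 86000 + 0.6 × 70000 = 21000 + 17200 + 42000 = 80200
Offer B = 0.2 × 194000 + 0.6 × 133000 + 0.2 × 83000 = 38800 + 79800 + 16600 = 135200

Offer B ($135,200)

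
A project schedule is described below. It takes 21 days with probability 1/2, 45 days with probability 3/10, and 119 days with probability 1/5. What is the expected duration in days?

47.8 days

EV = 1/2 × 21 + 3/10 × 45 + 1/5 × 119 = 10.5 + 13.5 + 23.8 = 47.8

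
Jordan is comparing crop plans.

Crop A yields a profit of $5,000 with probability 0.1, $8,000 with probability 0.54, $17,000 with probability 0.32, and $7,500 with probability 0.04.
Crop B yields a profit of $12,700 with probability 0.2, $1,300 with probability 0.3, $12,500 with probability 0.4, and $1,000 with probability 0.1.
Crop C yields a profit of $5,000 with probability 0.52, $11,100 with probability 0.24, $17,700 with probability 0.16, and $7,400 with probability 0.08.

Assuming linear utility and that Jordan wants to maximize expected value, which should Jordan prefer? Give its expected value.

Crop A = 0.1 × 5000 + 0.54 × 8000 + 0.32 × 17000 + 0.04 × 7500 = 500 + 4320 + 5440 + 300 = 10560
Crop B = 0.2 × 12700 + 0.3 × 1300 + 0.4 × 12500 + 0.1 × 1000 = 2540 + 390 + 5000 + 100 = 8030
Crop C = 0.52 × 5000 + 0.24 × 11100 + 0.16 × 17700 + 0.08 × 7400 = 2600 + 2664 + 2832 + 592 = 8688

Crop A ($10,560)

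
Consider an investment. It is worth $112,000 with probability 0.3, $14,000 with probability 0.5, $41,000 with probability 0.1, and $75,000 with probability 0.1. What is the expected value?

EV = 0.3 × 112000 + 0.5 × 14000 + 0.1 × 41000 + 0.1 × 75000 = 33600 + 7000 + 4100 + 7500 = 52200

$52,200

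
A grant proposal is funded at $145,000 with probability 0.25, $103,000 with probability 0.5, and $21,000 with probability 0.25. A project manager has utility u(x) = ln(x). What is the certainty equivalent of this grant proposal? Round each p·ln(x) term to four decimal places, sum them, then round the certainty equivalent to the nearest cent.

E[u] = 0.25·ln(145000) + 0.5·ln(103000) + 0.25·ln(21000) = 2.9711 + 5.7712 + 2.4881 = 11.2304
CE = e^11.2304 ≈ 75387.74

$75,387.74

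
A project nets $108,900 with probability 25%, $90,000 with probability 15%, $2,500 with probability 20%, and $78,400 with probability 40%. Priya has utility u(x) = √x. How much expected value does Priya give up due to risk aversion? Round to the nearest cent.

$10,334.75

E[u] = 0.25·√108900 + 0.15·√90000 + 0.2·√2500 + 0.4·√78400 = 0.25·330 + 0.15·300 + 0.2·50 + 0.4·280 = 249.5
CE = (249.5)² = 62250.25
Risk premium = EV − CE = 72585 − 62250.25 = 10334.75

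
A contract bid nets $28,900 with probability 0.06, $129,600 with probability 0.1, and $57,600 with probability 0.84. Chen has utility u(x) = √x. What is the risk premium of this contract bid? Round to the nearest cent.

E[u] = 0.06·√28900 + 0.1·√129600 + 0.84·√57600 = 0.06·170 + 0.1·360 + 0.84·240 = 247.8
CE = (247.8)² = 61404.84
Risk premium = EV − CE = 63078 − 61404.84 = 1673.16

$1,673.16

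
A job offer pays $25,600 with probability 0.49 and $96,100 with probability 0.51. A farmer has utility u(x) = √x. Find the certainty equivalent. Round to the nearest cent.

$55,932.25

E[u] = 0.49·√25600 + 0.51·√96100 = 0.49·160 + 0.51·310 = 236.5
CE = (236.5)² = 55932.25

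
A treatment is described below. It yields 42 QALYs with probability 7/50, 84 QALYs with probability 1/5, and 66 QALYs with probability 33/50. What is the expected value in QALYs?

EV = 7/50 × 42 + 1/5 × 84 + 33/50 × 66 = 5.88 + 16.8 + 43.56 = 66.24

66.24 QALYs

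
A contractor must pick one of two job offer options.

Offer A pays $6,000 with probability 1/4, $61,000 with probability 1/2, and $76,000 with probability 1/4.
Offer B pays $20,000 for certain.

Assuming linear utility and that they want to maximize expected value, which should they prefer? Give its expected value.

Offer A ($51,000)

Offer A = 1/4 × 6000 + 1/2 × 61000 + 1/4 × 76000 = 1500 + 30500 + 19000 = 51000
Offer B: 20000 (certain)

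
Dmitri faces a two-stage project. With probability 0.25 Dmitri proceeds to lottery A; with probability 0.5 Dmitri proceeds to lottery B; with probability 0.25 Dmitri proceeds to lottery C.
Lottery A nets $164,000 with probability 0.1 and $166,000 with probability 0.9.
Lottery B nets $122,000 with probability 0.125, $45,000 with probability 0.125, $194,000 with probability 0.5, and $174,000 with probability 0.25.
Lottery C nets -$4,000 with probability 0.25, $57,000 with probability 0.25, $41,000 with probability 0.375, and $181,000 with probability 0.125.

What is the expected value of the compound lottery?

$134,950

EV(A) = 0.1 × 164000 + 0.9 × 166000 = 16400 + 149400 = 165800
EV(B) = 0.125 × 122000 + 0.125 × 45000 + 0.5 × 194000 + 0.25 × 174000 = 15250 + 5625 + 97000 + 43500 = 161375
EV(C) = 0.25 × (-4000) + 0.25 × 57000 + 0.375 × 41000 + 0.125 × 181000 = -1000 + 14250 + 15375 + 22625 = 51250
Overall = 0.25 × 165800 + 0.5 × 161375 + 0.25 × 51250 = 41450 + 80687.5 + 12812.5 = 134950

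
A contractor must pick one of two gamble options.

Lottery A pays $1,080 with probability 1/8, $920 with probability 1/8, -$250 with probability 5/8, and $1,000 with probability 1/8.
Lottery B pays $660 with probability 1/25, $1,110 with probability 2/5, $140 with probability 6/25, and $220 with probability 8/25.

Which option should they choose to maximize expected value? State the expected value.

Lottery B ($574.40)

Lottery A = 1/8 × 1080 + 1/8 × 920 + 5/8 × (-250) + 1/8 × 1000 = 135 + 115 − 156.25 + 125 = 218.75
Lottery B = 1/25 × 660 + 2/5 × 1110 + 6/25 × 140 + 8/25 × 220 = 26.4 + 444 + 33.6 + 70.4 = 574.4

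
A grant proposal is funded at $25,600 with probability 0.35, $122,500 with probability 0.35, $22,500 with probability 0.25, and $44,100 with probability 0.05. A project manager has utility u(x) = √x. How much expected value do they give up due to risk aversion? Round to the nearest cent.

$8,362.75

E[u] = 0.35·√25600 + 0.35·√122500 + 0.25·√22500 + 0.05·√44100 = 0.35·160 + 0.35·350 + 0.25·150 + 0.05·210 = 226.5
CE = (226.5)² = 51302.25
Risk premium = EV − CE = 59665 − 51302.25 = 8362.75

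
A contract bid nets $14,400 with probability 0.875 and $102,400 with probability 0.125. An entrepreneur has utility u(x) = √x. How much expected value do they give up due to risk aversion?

E[u] = 0.875·√14400 + 0.125·√102400 = 0.875·120 + 0.125·320 = 145
CE = (145)² = 21025
Risk premium = EV − CE = 25400 − 21025 = 4375

$4,375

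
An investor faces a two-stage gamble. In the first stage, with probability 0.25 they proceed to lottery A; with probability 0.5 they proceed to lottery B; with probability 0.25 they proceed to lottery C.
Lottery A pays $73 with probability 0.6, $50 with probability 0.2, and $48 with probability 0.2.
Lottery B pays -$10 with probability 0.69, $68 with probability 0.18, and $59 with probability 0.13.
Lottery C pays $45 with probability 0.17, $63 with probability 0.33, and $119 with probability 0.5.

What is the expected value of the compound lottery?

$44.34

EV(A) = 0.6 × 73 + 0.2 × 50 + 0.2 × 48 = 43.8 + 10 + 9.6 = 63.4
EV(B) = 0.69 × (-10) + 0.18 × 68 + 0.13 × 59 = -6.9 + 12.24 + 7.67 = 13.01
EV(C) = 0.17 × 45 + 0.33 × 63 + 0.5 × 119 = 7.65 + 20.79 + 59.5 = 87.94
Overall = 0.25 × 63.4 + 0.5 × 13.01 + 0.25 × 87.94 = 15.85 + 6.505 + 21.985 = 44.34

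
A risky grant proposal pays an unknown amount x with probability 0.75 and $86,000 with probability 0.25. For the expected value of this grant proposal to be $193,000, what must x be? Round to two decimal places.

0.75·x + 0.25·86000 = 193000
0.75·x = 193000 − 21500 = 171500
x = 171500 / 0.75 = 228666.6667

x = $228,666.67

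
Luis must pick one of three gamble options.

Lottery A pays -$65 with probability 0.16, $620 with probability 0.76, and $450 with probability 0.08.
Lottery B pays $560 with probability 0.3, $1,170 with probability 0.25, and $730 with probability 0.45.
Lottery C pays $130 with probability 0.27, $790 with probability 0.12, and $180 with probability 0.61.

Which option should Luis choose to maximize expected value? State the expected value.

Lottery A = 0.16 × (-65) + 0.76 × 620 + 0.08 × 450 = -10.4 + 471.2 + 36 = 496.8
Lottery B = 0.3 × 560 + 0.25 × 1170 + 0.45 × 730 = 168 + 292.5 + 328.5 = 789
Lottery C = 0.27 × 130 + 0.12 × 790 + 0.61 × 180 = 35.1 + 94.8 + 109.8 = 239.7

Lottery B ($789)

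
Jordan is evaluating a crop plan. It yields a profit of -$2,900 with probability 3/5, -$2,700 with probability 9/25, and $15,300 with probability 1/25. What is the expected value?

EV = 3/5 × (-2900) + 9/25 × (-2700) + 1/25 × 15300 = -1740 − 972 + 612 = -2100

-$2,100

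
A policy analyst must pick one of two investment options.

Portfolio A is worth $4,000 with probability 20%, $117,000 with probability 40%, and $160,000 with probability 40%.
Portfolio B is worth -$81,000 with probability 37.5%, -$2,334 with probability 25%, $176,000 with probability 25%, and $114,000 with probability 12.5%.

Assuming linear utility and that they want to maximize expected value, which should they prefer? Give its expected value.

Portfolio A ($111,600)

Portfolio A = 0.2 × 4000 + 0.4 × 117000 + 0.4 × 160000 = 800 + 46800 + 64000 = 111600
Portfolio B = 0.375 × (-81000) + 0.25 × (-2334) + 0.25 × 176000 + 0.125 × 114000 = -30375 − 583.5 + 44000 + 14250 = 27291.5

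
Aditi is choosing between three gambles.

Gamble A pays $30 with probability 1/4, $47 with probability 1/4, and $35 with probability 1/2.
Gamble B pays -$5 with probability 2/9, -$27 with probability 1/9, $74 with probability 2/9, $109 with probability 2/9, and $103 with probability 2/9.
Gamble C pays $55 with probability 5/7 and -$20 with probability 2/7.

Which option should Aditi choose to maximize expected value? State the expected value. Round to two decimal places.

Gamble A = 1/4 × 30 + 1/4 × 47 + 1/2 × 35 = 7.5 + 11.75 + 17.5 = 36.75
Gamble B = 2/9 × (-5) + 1/9 × (-27) + 2/9 × 74 + 2/9 × 109 + 2/9 × 103 = -1.1111 − 3 + 16.4444 + 24.2222 + 22.8889 = 59.4444
Gamble C = 5/7 × 55 + 2/7 × (-20) = 39.2857 − 5.7143 = 33.5714

Gamble B ($59.44)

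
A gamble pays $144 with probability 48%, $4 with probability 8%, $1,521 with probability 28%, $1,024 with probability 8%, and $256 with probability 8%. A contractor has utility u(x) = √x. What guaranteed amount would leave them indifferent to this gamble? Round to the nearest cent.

E[u] = 0.48·√144 + 0.08·√4 + 0.28·√1521 + 0.08·√1024 + 0.08·√256 = 0.48·12 + 0.08·2 + 0.28·39 + 0.08·32 + 0.08·16 = 20.68
CE = (20.68)² = 427.6624

$427.66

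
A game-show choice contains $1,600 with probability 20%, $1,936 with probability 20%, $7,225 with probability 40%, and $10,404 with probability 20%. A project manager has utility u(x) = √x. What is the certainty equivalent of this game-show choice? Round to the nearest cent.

E[u] = 0.2·√1600 + 0.2·√1936 + 0.4·√7225 + 0.2·√10404 = 0.2·40 + 0.2·44 + 0.4·85 + 0.2·102 = 71.2
CE = (71.2)² = 5069.44

$5,069.44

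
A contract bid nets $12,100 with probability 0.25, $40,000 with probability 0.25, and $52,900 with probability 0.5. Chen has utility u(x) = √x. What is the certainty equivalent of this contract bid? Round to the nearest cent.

$37,056.25

E[u] = 0.25·√12100 + 0.25·√40000 + 0.5·√52900 = 0.25·110 + 0.25·200 + 0.5·230 = 192.5
CE = (192.5)² = 37056.25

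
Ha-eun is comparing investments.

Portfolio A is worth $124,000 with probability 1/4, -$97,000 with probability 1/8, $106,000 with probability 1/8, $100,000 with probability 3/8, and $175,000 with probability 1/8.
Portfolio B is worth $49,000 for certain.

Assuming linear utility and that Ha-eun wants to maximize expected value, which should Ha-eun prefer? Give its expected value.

Portfolio A ($91,500)

Portfolio A = 1/4 × 124000 + 1/8 × (-97000) + 1/8 × 106000 + 3/8 × 100000 + 1/8 × 175000 = 31000 − 12125 + 13250 + 37500 + 21875 = 91500
Portfolio B: 49000 (certain)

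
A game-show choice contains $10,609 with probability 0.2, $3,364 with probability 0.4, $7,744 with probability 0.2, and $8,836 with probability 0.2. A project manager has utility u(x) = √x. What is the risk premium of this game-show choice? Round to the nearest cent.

E[u] = 0.2·√10609 + 0.4·√3364 + 0.2·√7744 + 0.2·√8836 = 0.2·103 + 0.4·58 + 0.2·88 + 0.2·94 = 80.2
CE = (80.2)² = 6432.04
Risk premium = EV − CE = 6783.4 − 6432.04 = 351.36

$351.36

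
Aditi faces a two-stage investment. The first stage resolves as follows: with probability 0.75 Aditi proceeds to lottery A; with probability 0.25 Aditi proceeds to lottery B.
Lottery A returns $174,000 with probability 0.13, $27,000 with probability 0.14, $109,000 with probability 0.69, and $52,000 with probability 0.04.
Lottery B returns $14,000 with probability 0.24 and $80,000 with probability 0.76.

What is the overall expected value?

EV(A) = 0.13 × 174000 + 0.14 × 27000 + 0.69 × 109000 + 0.04 × 52000 = 22620 + 3780 + 75210 + 2080 = 103690
EV(B) = 0.24 × 14000 + 0.76 × 80000 = 3360 + 60800 = 64160
Overall = 0.75 × 103690 + 0.25 × 64160 = 77767.5 + 16040 = 93807.5

$93,807.50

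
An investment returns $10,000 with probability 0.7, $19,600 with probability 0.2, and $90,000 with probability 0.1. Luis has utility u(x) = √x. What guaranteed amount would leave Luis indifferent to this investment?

E[u] = 0.7·√10000 + 0.2·√19600 + 0.1·√90000 = 0.7·100 + 0.2·140 + 0.1·300 = 128
CE = (128)² = 16384

$16,384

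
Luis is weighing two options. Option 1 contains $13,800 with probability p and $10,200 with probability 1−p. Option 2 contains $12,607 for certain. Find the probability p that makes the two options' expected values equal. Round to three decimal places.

p·13800 + (1−p)·10200 = 12607
3600p + 10200 = 12607
p = (12607 − 10200) / 3600

p = 0.669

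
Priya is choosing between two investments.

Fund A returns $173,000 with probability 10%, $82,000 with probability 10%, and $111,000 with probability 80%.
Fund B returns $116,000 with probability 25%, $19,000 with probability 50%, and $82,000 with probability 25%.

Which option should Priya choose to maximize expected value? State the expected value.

Fund A = 0.1 × 173000 + 0.1 × 82000 + 0.8 × 111000 = 17300 + 8200 + 88800 = 114300
Fund B = 0.25 × 116000 + 0.5 × 19000 + 0.25 × 82000 = 29000 + 9500 + 20500 = 59000

Fund A ($114,300)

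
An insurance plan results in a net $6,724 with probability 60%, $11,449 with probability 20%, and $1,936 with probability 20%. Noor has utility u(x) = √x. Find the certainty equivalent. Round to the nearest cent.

E[u] = 0.6·√6724 + 0.2·√11449 + 0.2·√1936 = 0.6·82 + 0.2·107 + 0.2·44 = 79.4
CE = (79.4)² = 6304.36

$6,304.36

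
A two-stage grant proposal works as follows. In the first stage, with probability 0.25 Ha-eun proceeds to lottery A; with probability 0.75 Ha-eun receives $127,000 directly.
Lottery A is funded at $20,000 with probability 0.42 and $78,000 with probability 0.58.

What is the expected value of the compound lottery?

EV(A) = 0.42 × 20000 + 0.58 × 78000 = 8400 + 45240 = 53640
Branch B: 127000 (certain)
Overall = 0.25 × 53640 + 0.75 × 127000 = 13410 + 95250 = 108660

$108,660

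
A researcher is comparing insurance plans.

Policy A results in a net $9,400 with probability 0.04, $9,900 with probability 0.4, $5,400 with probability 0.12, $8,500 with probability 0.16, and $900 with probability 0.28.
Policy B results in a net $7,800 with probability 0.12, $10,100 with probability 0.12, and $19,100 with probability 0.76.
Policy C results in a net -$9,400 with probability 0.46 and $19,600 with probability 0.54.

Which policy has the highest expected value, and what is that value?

Policy B ($16,664)

Policy A = 0.04 × 9400 + 0.4 × 9900 + 0.12 × 5400 + 0.16 × 8500 + 0.28 × 900 = 376 + 3960 + 648 + 1360 + 252 = 6596
Policy B = 0.12 × 7800 + 0.12 × 10100 + 0.76 × 19100 = 936 + 1212 + 14516 = 16664
Policy C = 0.46 × (-9400) + 0.54 × 19600 = -4324 + 10584 = 6260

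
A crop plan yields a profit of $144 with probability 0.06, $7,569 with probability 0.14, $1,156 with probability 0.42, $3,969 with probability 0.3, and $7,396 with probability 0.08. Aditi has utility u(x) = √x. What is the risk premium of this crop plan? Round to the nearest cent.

E[u] = 0.06·√144 + 0.14·√7569 + 0.42·√1156 + 0.3·√3969 + 0.08·√7396 = 0.06·12 + 0.14·87 + 0.42·34 + 0.3·63 + 0.08·86 = 52.96
CE = (52.96)² = 2804.7616
Risk premium = EV − CE = 3336.2 − 2804.7616 = 531.4384

$531.44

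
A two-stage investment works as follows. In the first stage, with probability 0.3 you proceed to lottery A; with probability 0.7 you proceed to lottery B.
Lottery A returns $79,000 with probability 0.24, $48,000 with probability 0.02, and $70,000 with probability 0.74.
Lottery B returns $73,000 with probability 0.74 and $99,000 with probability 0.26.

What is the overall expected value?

$77,348

EV(A) = 0.24 × 79000 + 0.02 × 48000 + 0.74 × 70000 = 18960 + 960 + 51800 = 71720
EV(B) = 0.74 × 73000 + 0.26 × 99000 = 54020 + 25740 = 79760
Overall = 0.3 × 71720 + 0.7 × 79760 = 21516 + 55832 = 77348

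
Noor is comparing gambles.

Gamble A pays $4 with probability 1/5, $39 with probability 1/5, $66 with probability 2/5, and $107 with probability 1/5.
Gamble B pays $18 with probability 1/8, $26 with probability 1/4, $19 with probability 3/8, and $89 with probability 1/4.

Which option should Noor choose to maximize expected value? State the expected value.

Gamble A ($56.40)

Gamble A = 1/5 × 4 + 1/5 × 39 + 2/5 × 66 + 1/5 × 107 = 0.8 + 7.8 + 26.4 + 21.4 = 56.4
Gamble B = 1/8 × 18 + 1/4 × 26 + 3/8 × 19 + 1/4 × 89 = 2.25 + 6.5 + 7.125 + 22.25 = 38.125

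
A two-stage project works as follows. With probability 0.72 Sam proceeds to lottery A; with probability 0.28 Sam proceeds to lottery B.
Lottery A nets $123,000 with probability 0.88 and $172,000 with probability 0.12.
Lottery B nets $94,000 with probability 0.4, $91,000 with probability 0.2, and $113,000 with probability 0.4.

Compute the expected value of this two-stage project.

$121,073.60

EV(A) = 0.88 × 123000 + 0.12 × 172000 = 108240 + 20640 = 128880
EV(B) = 0.4 × 94000 + 0.2 × 91000 + 0.4 × 113000 = 37600 + 18200 + 45200 = 101000
Overall = 0.72 × 128880 + 0.28 × 101000 = 92793.6 + 28280 = 121073.6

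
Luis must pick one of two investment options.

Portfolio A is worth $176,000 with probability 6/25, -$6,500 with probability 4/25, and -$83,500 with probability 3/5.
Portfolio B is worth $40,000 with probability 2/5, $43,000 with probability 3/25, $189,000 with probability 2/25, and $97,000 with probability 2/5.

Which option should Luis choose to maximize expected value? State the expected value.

Portfolio B ($75,080)

Portfolio A = 6/25 × 176000 + 4/25 × (-6500) + 3/5 × (-83500) = 42240 − 1040 − 50100 = -8900
Portfolio B = 2/5 × 40000 + 3/25 × 43000 + 2/25 × 189000 + 2/5 × 97000 = 16000 + 5160 + 15120 + 38800 = 75080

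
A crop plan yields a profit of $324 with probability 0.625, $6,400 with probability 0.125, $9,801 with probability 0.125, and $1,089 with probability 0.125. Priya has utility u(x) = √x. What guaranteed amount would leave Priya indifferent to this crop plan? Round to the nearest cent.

E[u] = 0.625·√324 + 0.125·√6400 + 0.125·√9801 + 0.125·√1089 = 0.625·18 + 0.125·80 + 0.125·99 + 0.125·33 = 37.75
CE = (37.75)² = 1425.0625

$1,425.06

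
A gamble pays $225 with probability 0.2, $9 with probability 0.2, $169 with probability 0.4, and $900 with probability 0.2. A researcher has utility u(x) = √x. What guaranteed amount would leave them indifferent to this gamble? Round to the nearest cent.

E[u] = 0.2·√225 + 0.2·√9 + 0.4·√169 + 0.2·√900 = 0.2·15 + 0.2·3 + 0.4·13 + 0.2·30 = 14.8
CE = (14.8)² = 219.04

$219.04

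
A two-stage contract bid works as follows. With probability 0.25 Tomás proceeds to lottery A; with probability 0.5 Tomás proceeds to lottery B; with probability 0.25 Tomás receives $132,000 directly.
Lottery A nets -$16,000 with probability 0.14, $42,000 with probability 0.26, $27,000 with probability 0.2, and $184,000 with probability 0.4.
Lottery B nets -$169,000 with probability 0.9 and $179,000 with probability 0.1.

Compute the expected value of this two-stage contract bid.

-$12,180

EV(A) = 0.14 × (-16000) + 0.26 × 42000 + 0.2 × 27000 + 0.4 × 184000 = -2240 + 10920 + 5400 + 73600 = 87680
EV(B) = 0.9 × (-169000) + 0.1 × 179000 = -152100 + 17900 = -134200
Branch C: 132000 (certain)
Overall = 0.25 × 87680 + 0.5 × (-134200) + 0.25 × 132000 = 21920 − 67100 + 33000 = -12180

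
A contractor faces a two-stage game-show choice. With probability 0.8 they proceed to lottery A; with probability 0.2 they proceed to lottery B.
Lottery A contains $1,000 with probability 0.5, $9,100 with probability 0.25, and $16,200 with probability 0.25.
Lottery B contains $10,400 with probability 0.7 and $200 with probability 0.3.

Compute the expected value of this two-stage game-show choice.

$6,928

EV(A) = 0.5 × 1000 + 0.25 × 9100 + 0.25 × 16200 = 500 + 2275 + 4050 = 6825
EV(B) = 0.7 × 10400 + 0.3 × 200 = 7280 + 60 = 7340
Overall = 0.8 × 6825 + 0.2 × 7340 = 5460 + 1468 = 6928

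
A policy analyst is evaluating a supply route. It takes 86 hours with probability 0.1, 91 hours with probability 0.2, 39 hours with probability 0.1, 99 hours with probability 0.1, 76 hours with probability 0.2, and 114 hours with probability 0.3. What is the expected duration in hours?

EV = 0.1 × 86 + 0.2 × 91 + 0.1 × 39 + 0.1 × 99 + 0.2 × 76 + 0.3 × 114 = 8.6 + 18.2 + 3.9 + 9.9 + 15.2 + 34.2 = 90

90 hours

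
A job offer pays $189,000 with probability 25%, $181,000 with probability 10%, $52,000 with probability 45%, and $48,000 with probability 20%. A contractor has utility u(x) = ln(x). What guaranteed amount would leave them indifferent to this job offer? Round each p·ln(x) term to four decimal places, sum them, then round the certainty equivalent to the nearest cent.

E[u] = 0.25·ln(189000) + 0.1·ln(181000) + 0.45·ln(52000) + 0.2·ln(48000) = 3.0374 + 1.2106 + 4.8865 + 2.1558 = 11.2903
CE = e^11.2903 ≈ 80041.46

$80,041.46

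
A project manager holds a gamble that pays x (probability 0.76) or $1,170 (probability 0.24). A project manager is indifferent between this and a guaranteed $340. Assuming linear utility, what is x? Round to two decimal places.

0.76·x + 0.24·1170 = 340
0.76·x = 340 − 280.8 = 59.2
x = 59.2 / 0.76 = 77.8947

x = $77.89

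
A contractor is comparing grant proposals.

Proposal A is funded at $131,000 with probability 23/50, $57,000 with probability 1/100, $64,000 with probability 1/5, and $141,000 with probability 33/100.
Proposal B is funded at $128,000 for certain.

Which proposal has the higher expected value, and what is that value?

Proposal A = 23/50 × 131000 + 1/100 × 57000 + 1/5 × 64000 + 33/100 × 141000 = 60260 + 570 + 12800 + 46530 = 120160
Proposal B: 128000 (certain)

Proposal B ($128,000)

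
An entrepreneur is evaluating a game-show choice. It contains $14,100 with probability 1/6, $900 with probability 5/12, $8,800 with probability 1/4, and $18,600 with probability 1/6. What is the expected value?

EV = 1/6 × 14100 + 5/12 × 900 + 1/4 × 8800 + 1/6 × 18600 = 2350 + 375 + 2200 + 3100 = 8025

$8,025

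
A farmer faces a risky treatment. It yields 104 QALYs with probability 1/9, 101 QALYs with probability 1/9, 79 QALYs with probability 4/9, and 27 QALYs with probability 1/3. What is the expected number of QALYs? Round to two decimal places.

66.89 QALYs

EV = 1/9 × 104 + 1/9 × 101 + 4/9 × 79 + 1/3 × 27 = 11.5556 + 11.2222 + 35.1111 + 9 = 66.8889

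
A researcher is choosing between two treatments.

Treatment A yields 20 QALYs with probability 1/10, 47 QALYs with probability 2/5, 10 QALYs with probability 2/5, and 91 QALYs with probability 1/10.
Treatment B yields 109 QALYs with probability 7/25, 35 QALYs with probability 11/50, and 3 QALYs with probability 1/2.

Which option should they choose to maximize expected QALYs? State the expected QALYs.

Treatment B (39.72 QALYs)

Treatment A = 1/10 × 20 + 2/5 × 47 + 2/5 × 10 + 1/10 × 91 = 2 + 18.8 + 4 + 9.1 = 33.9
Treatment B = 7/25 × 109 + 11/50 × 35 + 1/2 × 3 = 30.52 + 7.7 + 1.5 = 39.72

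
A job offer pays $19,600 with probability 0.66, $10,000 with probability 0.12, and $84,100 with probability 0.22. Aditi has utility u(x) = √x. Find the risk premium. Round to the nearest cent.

E[u] = 0.66·√19600 + 0.12·√10000 + 0.22·√84100 = 0.66·140 + 0.12·100 + 0.22·290 = 168.2
CE = (168.2)² = 28291.24
Risk premium = EV − CE = 32638 − 28291.24 = 4346.76

$4,346.76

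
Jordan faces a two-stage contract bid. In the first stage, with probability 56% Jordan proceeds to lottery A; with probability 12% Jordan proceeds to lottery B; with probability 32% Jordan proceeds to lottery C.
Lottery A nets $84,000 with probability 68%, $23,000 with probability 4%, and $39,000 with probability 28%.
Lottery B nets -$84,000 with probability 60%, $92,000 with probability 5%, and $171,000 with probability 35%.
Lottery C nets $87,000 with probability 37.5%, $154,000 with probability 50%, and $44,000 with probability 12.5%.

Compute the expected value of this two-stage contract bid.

$77,143.60

EV(A) = 0.68 × 84000 + 0.04 × 23000 + 0.28 × 39000 = 57120 + 920 + 10920 = 68960
EV(B) = 0.6 × (-84000) + 0.05 × 92000 + 0.35 × 171000 = -50400 + 4600 + 59850 = 14050
EV(C) = 0.375 × 87000 + 0.5 × 154000 + 0.125 × 44000 = 32625 + 77000 + 5500 = 115125
Overall = 0.56 × 68960 + 0.12 × 14050 + 0.32 × 115125 = 38617.6 + 1686 + 36840 = 77143.6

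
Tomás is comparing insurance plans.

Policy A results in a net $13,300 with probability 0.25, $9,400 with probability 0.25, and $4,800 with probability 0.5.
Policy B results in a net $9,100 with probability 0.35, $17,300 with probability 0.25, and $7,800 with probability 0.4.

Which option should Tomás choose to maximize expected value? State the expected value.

Policy A = 0.25 × 13300 + 0.25 × 9400 + 0.5 × 4800 = 3325 + 2350 + 2400 = 8075
Policy B = 0.35 × 9100 + 0.25 × 17300 + 0.4 × 7800 = 3185 + 4325 + 3120 = 10630

Policy B ($10,630)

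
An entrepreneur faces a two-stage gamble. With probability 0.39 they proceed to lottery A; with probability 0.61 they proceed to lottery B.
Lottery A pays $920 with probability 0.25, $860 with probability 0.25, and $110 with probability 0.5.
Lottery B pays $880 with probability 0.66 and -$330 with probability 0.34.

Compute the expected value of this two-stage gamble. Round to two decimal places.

EV(A) = 0.25 × 920 + 0.25 × 860 + 0.5 × 110 = 230 + 215 + 55 = 500
EV(B) = 0.66 × 880 + 0.34 × (-330) = 580.8 − 112.2 = 468.6
Overall = 0.39 × 500 + 0.61 × 468.6 = 195 + 285.846 = 480.846

$480.85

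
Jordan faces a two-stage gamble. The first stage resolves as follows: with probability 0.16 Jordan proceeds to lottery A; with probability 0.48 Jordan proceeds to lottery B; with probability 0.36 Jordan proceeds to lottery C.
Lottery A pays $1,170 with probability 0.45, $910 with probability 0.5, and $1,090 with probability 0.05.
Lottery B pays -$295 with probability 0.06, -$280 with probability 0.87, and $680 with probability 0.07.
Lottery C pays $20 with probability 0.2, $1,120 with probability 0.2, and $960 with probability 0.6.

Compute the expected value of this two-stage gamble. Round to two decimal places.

EV(A) = 0.45 × 1170 + 0.5 × 910 + 0.05 × 1090 = 526.5 + 455 + 54.5 = 1036
EV(B) = 0.06 × (-295) + 0.87 × (-280) + 0.07 × 680 = -17.7 − 243.6 + 47.6 = -213.7
EV(C) = 0.2 × 20 + 0.2 × 1120 + 0.6 × 960 = 4 + 224 + 576 = 804
Overall = 0.16 × 1036 + 0.48 × (-213.7) + 0.36 × 804 = 165.76 − 102.576 + 289.44 = 352.624

$352.62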